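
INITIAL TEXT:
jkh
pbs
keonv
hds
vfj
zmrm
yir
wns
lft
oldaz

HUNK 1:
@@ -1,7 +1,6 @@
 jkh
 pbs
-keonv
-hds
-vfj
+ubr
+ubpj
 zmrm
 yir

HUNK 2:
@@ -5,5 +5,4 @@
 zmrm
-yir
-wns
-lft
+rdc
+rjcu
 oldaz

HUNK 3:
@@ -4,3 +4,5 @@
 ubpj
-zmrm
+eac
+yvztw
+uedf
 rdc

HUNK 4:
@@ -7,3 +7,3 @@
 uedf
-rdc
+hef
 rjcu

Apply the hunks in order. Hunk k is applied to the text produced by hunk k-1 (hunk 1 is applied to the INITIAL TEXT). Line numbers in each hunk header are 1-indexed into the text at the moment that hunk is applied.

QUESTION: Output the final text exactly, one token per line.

Answer: jkh
pbs
ubr
ubpj
eac
yvztw
uedf
hef
rjcu
oldaz

Derivation:
Hunk 1: at line 1 remove [keonv,hds,vfj] add [ubr,ubpj] -> 9 lines: jkh pbs ubr ubpj zmrm yir wns lft oldaz
Hunk 2: at line 5 remove [yir,wns,lft] add [rdc,rjcu] -> 8 lines: jkh pbs ubr ubpj zmrm rdc rjcu oldaz
Hunk 3: at line 4 remove [zmrm] add [eac,yvztw,uedf] -> 10 lines: jkh pbs ubr ubpj eac yvztw uedf rdc rjcu oldaz
Hunk 4: at line 7 remove [rdc] add [hef] -> 10 lines: jkh pbs ubr ubpj eac yvztw uedf hef rjcu oldaz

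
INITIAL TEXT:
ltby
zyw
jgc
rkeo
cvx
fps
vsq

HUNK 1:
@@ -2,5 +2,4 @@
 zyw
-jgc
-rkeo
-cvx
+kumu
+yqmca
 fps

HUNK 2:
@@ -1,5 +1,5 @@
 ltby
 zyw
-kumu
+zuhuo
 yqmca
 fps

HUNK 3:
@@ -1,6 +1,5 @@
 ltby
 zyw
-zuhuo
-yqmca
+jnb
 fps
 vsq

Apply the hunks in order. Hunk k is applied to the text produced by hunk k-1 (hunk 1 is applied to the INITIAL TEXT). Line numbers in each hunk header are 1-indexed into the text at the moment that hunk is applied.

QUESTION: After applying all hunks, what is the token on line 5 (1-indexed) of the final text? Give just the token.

Answer: vsq

Derivation:
Hunk 1: at line 2 remove [jgc,rkeo,cvx] add [kumu,yqmca] -> 6 lines: ltby zyw kumu yqmca fps vsq
Hunk 2: at line 1 remove [kumu] add [zuhuo] -> 6 lines: ltby zyw zuhuo yqmca fps vsq
Hunk 3: at line 1 remove [zuhuo,yqmca] add [jnb] -> 5 lines: ltby zyw jnb fps vsq
Final line 5: vsq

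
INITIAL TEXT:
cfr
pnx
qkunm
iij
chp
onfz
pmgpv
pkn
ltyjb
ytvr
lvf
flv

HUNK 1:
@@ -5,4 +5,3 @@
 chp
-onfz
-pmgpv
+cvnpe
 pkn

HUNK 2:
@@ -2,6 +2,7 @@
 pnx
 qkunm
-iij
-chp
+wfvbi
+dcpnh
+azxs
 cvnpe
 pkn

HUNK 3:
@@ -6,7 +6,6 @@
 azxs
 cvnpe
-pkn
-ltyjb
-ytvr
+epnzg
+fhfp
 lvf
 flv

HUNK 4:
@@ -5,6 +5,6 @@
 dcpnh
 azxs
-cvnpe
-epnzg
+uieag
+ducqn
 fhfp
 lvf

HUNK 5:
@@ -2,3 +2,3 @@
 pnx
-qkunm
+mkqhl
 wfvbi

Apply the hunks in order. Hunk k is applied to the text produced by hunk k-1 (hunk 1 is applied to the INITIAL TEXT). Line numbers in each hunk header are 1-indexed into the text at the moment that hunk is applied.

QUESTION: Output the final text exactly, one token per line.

Hunk 1: at line 5 remove [onfz,pmgpv] add [cvnpe] -> 11 lines: cfr pnx qkunm iij chp cvnpe pkn ltyjb ytvr lvf flv
Hunk 2: at line 2 remove [iij,chp] add [wfvbi,dcpnh,azxs] -> 12 lines: cfr pnx qkunm wfvbi dcpnh azxs cvnpe pkn ltyjb ytvr lvf flv
Hunk 3: at line 6 remove [pkn,ltyjb,ytvr] add [epnzg,fhfp] -> 11 lines: cfr pnx qkunm wfvbi dcpnh azxs cvnpe epnzg fhfp lvf flv
Hunk 4: at line 5 remove [cvnpe,epnzg] add [uieag,ducqn] -> 11 lines: cfr pnx qkunm wfvbi dcpnh azxs uieag ducqn fhfp lvf flv
Hunk 5: at line 2 remove [qkunm] add [mkqhl] -> 11 lines: cfr pnx mkqhl wfvbi dcpnh azxs uieag ducqn fhfp lvf flv

Answer: cfr
pnx
mkqhl
wfvbi
dcpnh
azxs
uieag
ducqn
fhfp
lvf
flv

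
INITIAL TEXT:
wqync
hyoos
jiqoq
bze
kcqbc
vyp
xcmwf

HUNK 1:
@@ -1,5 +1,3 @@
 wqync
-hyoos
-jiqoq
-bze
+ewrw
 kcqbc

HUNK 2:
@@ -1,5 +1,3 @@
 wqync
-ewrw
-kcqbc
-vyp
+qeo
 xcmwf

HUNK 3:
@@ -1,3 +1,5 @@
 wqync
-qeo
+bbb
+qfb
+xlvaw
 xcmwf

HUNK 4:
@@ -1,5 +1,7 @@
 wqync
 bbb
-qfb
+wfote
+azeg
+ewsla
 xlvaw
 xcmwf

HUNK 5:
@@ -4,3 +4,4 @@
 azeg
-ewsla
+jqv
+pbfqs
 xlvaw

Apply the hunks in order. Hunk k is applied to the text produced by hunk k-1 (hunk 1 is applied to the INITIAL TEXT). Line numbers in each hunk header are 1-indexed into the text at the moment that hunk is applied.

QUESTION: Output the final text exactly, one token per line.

Hunk 1: at line 1 remove [hyoos,jiqoq,bze] add [ewrw] -> 5 lines: wqync ewrw kcqbc vyp xcmwf
Hunk 2: at line 1 remove [ewrw,kcqbc,vyp] add [qeo] -> 3 lines: wqync qeo xcmwf
Hunk 3: at line 1 remove [qeo] add [bbb,qfb,xlvaw] -> 5 lines: wqync bbb qfb xlvaw xcmwf
Hunk 4: at line 1 remove [qfb] add [wfote,azeg,ewsla] -> 7 lines: wqync bbb wfote azeg ewsla xlvaw xcmwf
Hunk 5: at line 4 remove [ewsla] add [jqv,pbfqs] -> 8 lines: wqync bbb wfote azeg jqv pbfqs xlvaw xcmwf

Answer: wqync
bbb
wfote
azeg
jqv
pbfqs
xlvaw
xcmwf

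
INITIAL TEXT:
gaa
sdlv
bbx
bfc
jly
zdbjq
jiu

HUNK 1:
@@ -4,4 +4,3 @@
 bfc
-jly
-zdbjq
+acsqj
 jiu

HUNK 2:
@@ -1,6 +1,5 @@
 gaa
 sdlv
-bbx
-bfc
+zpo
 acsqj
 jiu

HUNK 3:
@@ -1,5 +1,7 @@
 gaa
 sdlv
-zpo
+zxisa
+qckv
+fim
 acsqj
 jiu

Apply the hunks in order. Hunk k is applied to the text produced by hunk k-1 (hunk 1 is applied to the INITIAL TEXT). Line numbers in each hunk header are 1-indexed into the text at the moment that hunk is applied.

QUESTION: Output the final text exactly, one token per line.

Answer: gaa
sdlv
zxisa
qckv
fim
acsqj
jiu

Derivation:
Hunk 1: at line 4 remove [jly,zdbjq] add [acsqj] -> 6 lines: gaa sdlv bbx bfc acsqj jiu
Hunk 2: at line 1 remove [bbx,bfc] add [zpo] -> 5 lines: gaa sdlv zpo acsqj jiu
Hunk 3: at line 1 remove [zpo] add [zxisa,qckv,fim] -> 7 lines: gaa sdlv zxisa qckv fim acsqj jiu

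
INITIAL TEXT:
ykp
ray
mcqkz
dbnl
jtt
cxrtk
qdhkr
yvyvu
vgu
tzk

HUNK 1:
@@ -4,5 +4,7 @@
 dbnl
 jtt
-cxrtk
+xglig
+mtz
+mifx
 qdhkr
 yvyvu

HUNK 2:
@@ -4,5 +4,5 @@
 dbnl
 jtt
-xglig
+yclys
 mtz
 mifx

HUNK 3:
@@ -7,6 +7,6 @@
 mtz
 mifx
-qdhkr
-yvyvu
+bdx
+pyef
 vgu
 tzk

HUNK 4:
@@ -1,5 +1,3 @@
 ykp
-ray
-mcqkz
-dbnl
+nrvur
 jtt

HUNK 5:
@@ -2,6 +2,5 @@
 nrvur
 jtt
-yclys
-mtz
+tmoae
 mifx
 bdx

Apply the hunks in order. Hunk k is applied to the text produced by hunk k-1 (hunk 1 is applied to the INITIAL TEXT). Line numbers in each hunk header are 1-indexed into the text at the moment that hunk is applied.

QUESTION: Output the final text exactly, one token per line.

Hunk 1: at line 4 remove [cxrtk] add [xglig,mtz,mifx] -> 12 lines: ykp ray mcqkz dbnl jtt xglig mtz mifx qdhkr yvyvu vgu tzk
Hunk 2: at line 4 remove [xglig] add [yclys] -> 12 lines: ykp ray mcqkz dbnl jtt yclys mtz mifx qdhkr yvyvu vgu tzk
Hunk 3: at line 7 remove [qdhkr,yvyvu] add [bdx,pyef] -> 12 lines: ykp ray mcqkz dbnl jtt yclys mtz mifx bdx pyef vgu tzk
Hunk 4: at line 1 remove [ray,mcqkz,dbnl] add [nrvur] -> 10 lines: ykp nrvur jtt yclys mtz mifx bdx pyef vgu tzk
Hunk 5: at line 2 remove [yclys,mtz] add [tmoae] -> 9 lines: ykp nrvur jtt tmoae mifx bdx pyef vgu tzk

Answer: ykp
nrvur
jtt
tmoae
mifx
bdx
pyef
vgu
tzk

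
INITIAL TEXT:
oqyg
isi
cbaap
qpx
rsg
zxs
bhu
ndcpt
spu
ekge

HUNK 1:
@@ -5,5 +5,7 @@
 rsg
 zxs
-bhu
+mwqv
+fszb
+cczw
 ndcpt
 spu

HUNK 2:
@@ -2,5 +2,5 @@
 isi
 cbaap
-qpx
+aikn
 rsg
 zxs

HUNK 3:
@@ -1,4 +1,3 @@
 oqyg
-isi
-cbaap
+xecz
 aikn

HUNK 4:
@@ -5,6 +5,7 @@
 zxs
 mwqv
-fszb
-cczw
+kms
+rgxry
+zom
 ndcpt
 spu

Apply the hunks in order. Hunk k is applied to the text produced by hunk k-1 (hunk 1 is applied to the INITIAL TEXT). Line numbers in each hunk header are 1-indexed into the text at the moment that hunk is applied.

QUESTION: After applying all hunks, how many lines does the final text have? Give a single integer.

Answer: 12

Derivation:
Hunk 1: at line 5 remove [bhu] add [mwqv,fszb,cczw] -> 12 lines: oqyg isi cbaap qpx rsg zxs mwqv fszb cczw ndcpt spu ekge
Hunk 2: at line 2 remove [qpx] add [aikn] -> 12 lines: oqyg isi cbaap aikn rsg zxs mwqv fszb cczw ndcpt spu ekge
Hunk 3: at line 1 remove [isi,cbaap] add [xecz] -> 11 lines: oqyg xecz aikn rsg zxs mwqv fszb cczw ndcpt spu ekge
Hunk 4: at line 5 remove [fszb,cczw] add [kms,rgxry,zom] -> 12 lines: oqyg xecz aikn rsg zxs mwqv kms rgxry zom ndcpt spu ekge
Final line count: 12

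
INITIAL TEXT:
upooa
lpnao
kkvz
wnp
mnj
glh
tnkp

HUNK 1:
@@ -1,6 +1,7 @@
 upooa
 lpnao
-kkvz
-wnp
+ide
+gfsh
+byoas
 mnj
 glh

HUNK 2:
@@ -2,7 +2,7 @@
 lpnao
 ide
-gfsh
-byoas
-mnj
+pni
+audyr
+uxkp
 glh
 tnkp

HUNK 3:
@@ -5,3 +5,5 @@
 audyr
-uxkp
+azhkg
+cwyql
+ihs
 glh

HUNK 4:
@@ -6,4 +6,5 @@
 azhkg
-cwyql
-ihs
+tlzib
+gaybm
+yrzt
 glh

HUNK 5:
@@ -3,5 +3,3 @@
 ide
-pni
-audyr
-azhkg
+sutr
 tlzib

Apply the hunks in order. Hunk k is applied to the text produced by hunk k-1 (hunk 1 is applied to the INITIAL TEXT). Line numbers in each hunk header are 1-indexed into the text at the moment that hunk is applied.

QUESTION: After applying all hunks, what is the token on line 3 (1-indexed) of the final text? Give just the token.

Answer: ide

Derivation:
Hunk 1: at line 1 remove [kkvz,wnp] add [ide,gfsh,byoas] -> 8 lines: upooa lpnao ide gfsh byoas mnj glh tnkp
Hunk 2: at line 2 remove [gfsh,byoas,mnj] add [pni,audyr,uxkp] -> 8 lines: upooa lpnao ide pni audyr uxkp glh tnkp
Hunk 3: at line 5 remove [uxkp] add [azhkg,cwyql,ihs] -> 10 lines: upooa lpnao ide pni audyr azhkg cwyql ihs glh tnkp
Hunk 4: at line 6 remove [cwyql,ihs] add [tlzib,gaybm,yrzt] -> 11 lines: upooa lpnao ide pni audyr azhkg tlzib gaybm yrzt glh tnkp
Hunk 5: at line 3 remove [pni,audyr,azhkg] add [sutr] -> 9 lines: upooa lpnao ide sutr tlzib gaybm yrzt glh tnkp
Final line 3: ide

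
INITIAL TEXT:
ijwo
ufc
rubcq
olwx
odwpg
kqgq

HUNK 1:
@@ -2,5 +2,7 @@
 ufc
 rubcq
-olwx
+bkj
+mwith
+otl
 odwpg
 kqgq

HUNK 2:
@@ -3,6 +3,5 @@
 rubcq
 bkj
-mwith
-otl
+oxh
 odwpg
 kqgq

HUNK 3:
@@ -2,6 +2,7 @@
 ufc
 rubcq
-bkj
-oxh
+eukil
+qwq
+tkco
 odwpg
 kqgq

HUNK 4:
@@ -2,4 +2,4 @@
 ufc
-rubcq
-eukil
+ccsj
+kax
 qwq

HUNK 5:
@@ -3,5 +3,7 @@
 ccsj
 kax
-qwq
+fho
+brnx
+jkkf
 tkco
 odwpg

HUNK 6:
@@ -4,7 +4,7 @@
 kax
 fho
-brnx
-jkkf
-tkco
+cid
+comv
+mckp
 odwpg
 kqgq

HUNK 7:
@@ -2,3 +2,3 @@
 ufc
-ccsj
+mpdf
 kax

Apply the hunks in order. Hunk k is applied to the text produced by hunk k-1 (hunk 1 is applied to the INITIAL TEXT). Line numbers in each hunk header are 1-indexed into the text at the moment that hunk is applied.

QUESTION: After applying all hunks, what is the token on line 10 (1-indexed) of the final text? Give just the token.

Answer: kqgq

Derivation:
Hunk 1: at line 2 remove [olwx] add [bkj,mwith,otl] -> 8 lines: ijwo ufc rubcq bkj mwith otl odwpg kqgq
Hunk 2: at line 3 remove [mwith,otl] add [oxh] -> 7 lines: ijwo ufc rubcq bkj oxh odwpg kqgq
Hunk 3: at line 2 remove [bkj,oxh] add [eukil,qwq,tkco] -> 8 lines: ijwo ufc rubcq eukil qwq tkco odwpg kqgq
Hunk 4: at line 2 remove [rubcq,eukil] add [ccsj,kax] -> 8 lines: ijwo ufc ccsj kax qwq tkco odwpg kqgq
Hunk 5: at line 3 remove [qwq] add [fho,brnx,jkkf] -> 10 lines: ijwo ufc ccsj kax fho brnx jkkf tkco odwpg kqgq
Hunk 6: at line 4 remove [brnx,jkkf,tkco] add [cid,comv,mckp] -> 10 lines: ijwo ufc ccsj kax fho cid comv mckp odwpg kqgq
Hunk 7: at line 2 remove [ccsj] add [mpdf] -> 10 lines: ijwo ufc mpdf kax fho cid comv mckp odwpg kqgq
Final line 10: kqgq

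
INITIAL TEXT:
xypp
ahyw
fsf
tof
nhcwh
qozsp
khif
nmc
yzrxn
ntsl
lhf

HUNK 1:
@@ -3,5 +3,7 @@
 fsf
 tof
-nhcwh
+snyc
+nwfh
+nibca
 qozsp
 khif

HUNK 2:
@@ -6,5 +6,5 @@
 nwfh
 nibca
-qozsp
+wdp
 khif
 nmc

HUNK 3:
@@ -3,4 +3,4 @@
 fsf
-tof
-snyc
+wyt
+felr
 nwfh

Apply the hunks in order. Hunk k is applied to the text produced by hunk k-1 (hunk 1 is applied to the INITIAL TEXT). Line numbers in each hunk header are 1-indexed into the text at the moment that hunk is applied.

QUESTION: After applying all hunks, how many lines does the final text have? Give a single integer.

Answer: 13

Derivation:
Hunk 1: at line 3 remove [nhcwh] add [snyc,nwfh,nibca] -> 13 lines: xypp ahyw fsf tof snyc nwfh nibca qozsp khif nmc yzrxn ntsl lhf
Hunk 2: at line 6 remove [qozsp] add [wdp] -> 13 lines: xypp ahyw fsf tof snyc nwfh nibca wdp khif nmc yzrxn ntsl lhf
Hunk 3: at line 3 remove [tof,snyc] add [wyt,felr] -> 13 lines: xypp ahyw fsf wyt felr nwfh nibca wdp khif nmc yzrxn ntsl lhf
Final line count: 13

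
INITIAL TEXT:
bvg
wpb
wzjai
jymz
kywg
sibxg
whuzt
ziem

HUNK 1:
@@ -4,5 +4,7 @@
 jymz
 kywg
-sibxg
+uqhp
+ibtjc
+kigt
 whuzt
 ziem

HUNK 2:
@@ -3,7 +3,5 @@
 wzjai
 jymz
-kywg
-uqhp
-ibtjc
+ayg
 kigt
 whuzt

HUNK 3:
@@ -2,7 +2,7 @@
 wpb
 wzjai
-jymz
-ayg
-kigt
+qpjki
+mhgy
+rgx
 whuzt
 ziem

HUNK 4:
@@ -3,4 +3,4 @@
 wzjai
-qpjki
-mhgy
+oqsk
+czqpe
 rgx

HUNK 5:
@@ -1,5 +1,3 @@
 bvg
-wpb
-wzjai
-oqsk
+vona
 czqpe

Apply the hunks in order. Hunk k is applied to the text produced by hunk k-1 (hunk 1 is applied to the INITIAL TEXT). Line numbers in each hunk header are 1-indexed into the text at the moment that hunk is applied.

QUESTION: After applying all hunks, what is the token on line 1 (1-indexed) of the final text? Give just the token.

Hunk 1: at line 4 remove [sibxg] add [uqhp,ibtjc,kigt] -> 10 lines: bvg wpb wzjai jymz kywg uqhp ibtjc kigt whuzt ziem
Hunk 2: at line 3 remove [kywg,uqhp,ibtjc] add [ayg] -> 8 lines: bvg wpb wzjai jymz ayg kigt whuzt ziem
Hunk 3: at line 2 remove [jymz,ayg,kigt] add [qpjki,mhgy,rgx] -> 8 lines: bvg wpb wzjai qpjki mhgy rgx whuzt ziem
Hunk 4: at line 3 remove [qpjki,mhgy] add [oqsk,czqpe] -> 8 lines: bvg wpb wzjai oqsk czqpe rgx whuzt ziem
Hunk 5: at line 1 remove [wpb,wzjai,oqsk] add [vona] -> 6 lines: bvg vona czqpe rgx whuzt ziem
Final line 1: bvg

Answer: bvg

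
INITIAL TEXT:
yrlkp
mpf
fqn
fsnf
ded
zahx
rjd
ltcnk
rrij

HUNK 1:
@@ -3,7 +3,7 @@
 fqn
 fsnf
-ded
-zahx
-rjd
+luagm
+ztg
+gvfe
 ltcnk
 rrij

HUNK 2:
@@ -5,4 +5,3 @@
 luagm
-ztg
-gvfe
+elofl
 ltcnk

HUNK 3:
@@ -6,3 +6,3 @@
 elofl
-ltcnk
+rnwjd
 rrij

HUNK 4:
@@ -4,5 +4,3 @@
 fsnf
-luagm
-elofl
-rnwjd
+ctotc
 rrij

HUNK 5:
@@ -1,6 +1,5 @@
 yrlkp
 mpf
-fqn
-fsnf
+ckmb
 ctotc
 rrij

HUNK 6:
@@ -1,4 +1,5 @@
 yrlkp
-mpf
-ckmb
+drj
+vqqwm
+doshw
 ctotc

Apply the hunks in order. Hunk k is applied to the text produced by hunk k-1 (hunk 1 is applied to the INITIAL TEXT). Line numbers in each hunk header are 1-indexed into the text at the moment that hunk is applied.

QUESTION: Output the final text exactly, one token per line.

Answer: yrlkp
drj
vqqwm
doshw
ctotc
rrij

Derivation:
Hunk 1: at line 3 remove [ded,zahx,rjd] add [luagm,ztg,gvfe] -> 9 lines: yrlkp mpf fqn fsnf luagm ztg gvfe ltcnk rrij
Hunk 2: at line 5 remove [ztg,gvfe] add [elofl] -> 8 lines: yrlkp mpf fqn fsnf luagm elofl ltcnk rrij
Hunk 3: at line 6 remove [ltcnk] add [rnwjd] -> 8 lines: yrlkp mpf fqn fsnf luagm elofl rnwjd rrij
Hunk 4: at line 4 remove [luagm,elofl,rnwjd] add [ctotc] -> 6 lines: yrlkp mpf fqn fsnf ctotc rrij
Hunk 5: at line 1 remove [fqn,fsnf] add [ckmb] -> 5 lines: yrlkp mpf ckmb ctotc rrij
Hunk 6: at line 1 remove [mpf,ckmb] add [drj,vqqwm,doshw] -> 6 lines: yrlkp drj vqqwm doshw ctotc rrij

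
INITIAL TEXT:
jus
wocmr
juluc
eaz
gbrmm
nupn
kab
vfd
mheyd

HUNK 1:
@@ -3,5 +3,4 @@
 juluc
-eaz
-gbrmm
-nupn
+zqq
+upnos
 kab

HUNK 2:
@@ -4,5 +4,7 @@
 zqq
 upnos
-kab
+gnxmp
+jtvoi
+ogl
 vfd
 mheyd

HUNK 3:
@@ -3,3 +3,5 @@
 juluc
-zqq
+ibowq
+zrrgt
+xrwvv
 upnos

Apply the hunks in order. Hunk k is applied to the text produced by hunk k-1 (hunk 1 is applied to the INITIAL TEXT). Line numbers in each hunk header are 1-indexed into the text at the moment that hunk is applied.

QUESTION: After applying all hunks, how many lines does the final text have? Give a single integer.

Hunk 1: at line 3 remove [eaz,gbrmm,nupn] add [zqq,upnos] -> 8 lines: jus wocmr juluc zqq upnos kab vfd mheyd
Hunk 2: at line 4 remove [kab] add [gnxmp,jtvoi,ogl] -> 10 lines: jus wocmr juluc zqq upnos gnxmp jtvoi ogl vfd mheyd
Hunk 3: at line 3 remove [zqq] add [ibowq,zrrgt,xrwvv] -> 12 lines: jus wocmr juluc ibowq zrrgt xrwvv upnos gnxmp jtvoi ogl vfd mheyd
Final line count: 12

Answer: 12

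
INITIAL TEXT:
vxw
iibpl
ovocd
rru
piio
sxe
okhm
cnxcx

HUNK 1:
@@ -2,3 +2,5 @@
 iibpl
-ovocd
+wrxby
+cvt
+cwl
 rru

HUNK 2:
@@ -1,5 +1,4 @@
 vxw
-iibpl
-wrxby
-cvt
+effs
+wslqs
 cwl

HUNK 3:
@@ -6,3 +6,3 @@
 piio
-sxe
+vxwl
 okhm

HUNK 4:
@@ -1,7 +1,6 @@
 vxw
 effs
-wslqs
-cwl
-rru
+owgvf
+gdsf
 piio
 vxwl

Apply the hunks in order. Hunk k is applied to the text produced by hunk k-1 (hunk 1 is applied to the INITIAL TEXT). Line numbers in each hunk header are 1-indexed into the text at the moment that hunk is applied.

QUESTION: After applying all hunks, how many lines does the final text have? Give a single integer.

Answer: 8

Derivation:
Hunk 1: at line 2 remove [ovocd] add [wrxby,cvt,cwl] -> 10 lines: vxw iibpl wrxby cvt cwl rru piio sxe okhm cnxcx
Hunk 2: at line 1 remove [iibpl,wrxby,cvt] add [effs,wslqs] -> 9 lines: vxw effs wslqs cwl rru piio sxe okhm cnxcx
Hunk 3: at line 6 remove [sxe] add [vxwl] -> 9 lines: vxw effs wslqs cwl rru piio vxwl okhm cnxcx
Hunk 4: at line 1 remove [wslqs,cwl,rru] add [owgvf,gdsf] -> 8 lines: vxw effs owgvf gdsf piio vxwl okhm cnxcx
Final line count: 8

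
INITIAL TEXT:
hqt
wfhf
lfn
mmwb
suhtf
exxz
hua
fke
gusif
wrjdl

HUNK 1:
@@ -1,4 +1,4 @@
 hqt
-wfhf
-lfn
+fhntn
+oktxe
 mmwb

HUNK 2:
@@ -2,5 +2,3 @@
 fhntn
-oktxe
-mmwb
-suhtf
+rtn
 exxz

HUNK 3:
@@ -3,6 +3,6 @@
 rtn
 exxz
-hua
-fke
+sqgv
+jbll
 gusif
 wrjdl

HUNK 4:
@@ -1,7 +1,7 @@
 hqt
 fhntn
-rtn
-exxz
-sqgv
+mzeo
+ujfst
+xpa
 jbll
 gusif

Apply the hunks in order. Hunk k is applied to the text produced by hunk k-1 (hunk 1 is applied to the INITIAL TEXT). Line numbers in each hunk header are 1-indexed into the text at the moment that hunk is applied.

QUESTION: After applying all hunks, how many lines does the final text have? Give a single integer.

Answer: 8

Derivation:
Hunk 1: at line 1 remove [wfhf,lfn] add [fhntn,oktxe] -> 10 lines: hqt fhntn oktxe mmwb suhtf exxz hua fke gusif wrjdl
Hunk 2: at line 2 remove [oktxe,mmwb,suhtf] add [rtn] -> 8 lines: hqt fhntn rtn exxz hua fke gusif wrjdl
Hunk 3: at line 3 remove [hua,fke] add [sqgv,jbll] -> 8 lines: hqt fhntn rtn exxz sqgv jbll gusif wrjdl
Hunk 4: at line 1 remove [rtn,exxz,sqgv] add [mzeo,ujfst,xpa] -> 8 lines: hqt fhntn mzeo ujfst xpa jbll gusif wrjdl
Final line count: 8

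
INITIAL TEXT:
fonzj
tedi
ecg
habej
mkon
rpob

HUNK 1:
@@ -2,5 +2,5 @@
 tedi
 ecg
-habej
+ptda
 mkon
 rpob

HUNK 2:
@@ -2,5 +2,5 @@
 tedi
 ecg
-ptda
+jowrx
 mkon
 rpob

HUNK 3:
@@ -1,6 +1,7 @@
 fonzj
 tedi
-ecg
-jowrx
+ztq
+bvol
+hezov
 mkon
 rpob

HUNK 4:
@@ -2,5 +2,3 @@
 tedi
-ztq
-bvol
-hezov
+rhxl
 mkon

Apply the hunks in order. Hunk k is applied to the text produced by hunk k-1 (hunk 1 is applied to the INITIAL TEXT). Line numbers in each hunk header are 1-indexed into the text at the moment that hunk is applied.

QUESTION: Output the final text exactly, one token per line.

Hunk 1: at line 2 remove [habej] add [ptda] -> 6 lines: fonzj tedi ecg ptda mkon rpob
Hunk 2: at line 2 remove [ptda] add [jowrx] -> 6 lines: fonzj tedi ecg jowrx mkon rpob
Hunk 3: at line 1 remove [ecg,jowrx] add [ztq,bvol,hezov] -> 7 lines: fonzj tedi ztq bvol hezov mkon rpob
Hunk 4: at line 2 remove [ztq,bvol,hezov] add [rhxl] -> 5 lines: fonzj tedi rhxl mkon rpob

Answer: fonzj
tedi
rhxl
mkon
rpob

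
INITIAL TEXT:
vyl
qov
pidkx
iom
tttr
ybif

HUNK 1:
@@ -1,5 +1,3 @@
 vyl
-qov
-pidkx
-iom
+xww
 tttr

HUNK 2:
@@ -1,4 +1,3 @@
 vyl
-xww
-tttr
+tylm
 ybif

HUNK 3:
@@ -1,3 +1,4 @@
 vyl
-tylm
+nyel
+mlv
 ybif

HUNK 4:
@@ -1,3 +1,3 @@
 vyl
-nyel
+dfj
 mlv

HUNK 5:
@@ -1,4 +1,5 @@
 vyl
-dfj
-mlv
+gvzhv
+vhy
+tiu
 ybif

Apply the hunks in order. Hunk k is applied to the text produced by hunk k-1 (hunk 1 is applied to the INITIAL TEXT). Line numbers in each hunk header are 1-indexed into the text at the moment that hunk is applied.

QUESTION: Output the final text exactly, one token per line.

Hunk 1: at line 1 remove [qov,pidkx,iom] add [xww] -> 4 lines: vyl xww tttr ybif
Hunk 2: at line 1 remove [xww,tttr] add [tylm] -> 3 lines: vyl tylm ybif
Hunk 3: at line 1 remove [tylm] add [nyel,mlv] -> 4 lines: vyl nyel mlv ybif
Hunk 4: at line 1 remove [nyel] add [dfj] -> 4 lines: vyl dfj mlv ybif
Hunk 5: at line 1 remove [dfj,mlv] add [gvzhv,vhy,tiu] -> 5 lines: vyl gvzhv vhy tiu ybif

Answer: vyl
gvzhv
vhy
tiu
ybif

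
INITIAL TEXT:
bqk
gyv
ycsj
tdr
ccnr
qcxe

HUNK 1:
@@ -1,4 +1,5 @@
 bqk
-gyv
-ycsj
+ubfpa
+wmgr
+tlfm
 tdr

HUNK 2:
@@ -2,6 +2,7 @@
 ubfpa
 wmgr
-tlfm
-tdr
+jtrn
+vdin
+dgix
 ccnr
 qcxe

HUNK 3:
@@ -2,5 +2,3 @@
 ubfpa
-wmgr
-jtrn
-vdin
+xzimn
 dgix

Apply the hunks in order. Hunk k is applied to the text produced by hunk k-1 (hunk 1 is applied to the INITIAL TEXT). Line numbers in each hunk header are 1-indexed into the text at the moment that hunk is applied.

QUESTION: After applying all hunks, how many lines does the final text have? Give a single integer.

Hunk 1: at line 1 remove [gyv,ycsj] add [ubfpa,wmgr,tlfm] -> 7 lines: bqk ubfpa wmgr tlfm tdr ccnr qcxe
Hunk 2: at line 2 remove [tlfm,tdr] add [jtrn,vdin,dgix] -> 8 lines: bqk ubfpa wmgr jtrn vdin dgix ccnr qcxe
Hunk 3: at line 2 remove [wmgr,jtrn,vdin] add [xzimn] -> 6 lines: bqk ubfpa xzimn dgix ccnr qcxe
Final line count: 6

Answer: 6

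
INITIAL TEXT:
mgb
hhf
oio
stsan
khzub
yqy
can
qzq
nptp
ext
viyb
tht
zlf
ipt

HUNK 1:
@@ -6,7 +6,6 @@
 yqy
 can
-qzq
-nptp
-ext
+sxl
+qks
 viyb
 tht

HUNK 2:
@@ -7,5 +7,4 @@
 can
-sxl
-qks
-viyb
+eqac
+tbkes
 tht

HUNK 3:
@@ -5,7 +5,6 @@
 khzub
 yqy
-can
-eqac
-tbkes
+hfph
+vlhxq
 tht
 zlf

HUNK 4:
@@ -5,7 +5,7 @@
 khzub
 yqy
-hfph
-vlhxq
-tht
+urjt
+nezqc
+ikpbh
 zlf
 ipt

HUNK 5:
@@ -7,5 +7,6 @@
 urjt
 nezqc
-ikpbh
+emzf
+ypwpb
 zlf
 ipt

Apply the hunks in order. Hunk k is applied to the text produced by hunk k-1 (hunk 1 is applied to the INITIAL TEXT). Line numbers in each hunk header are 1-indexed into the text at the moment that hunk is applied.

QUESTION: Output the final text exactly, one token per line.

Hunk 1: at line 6 remove [qzq,nptp,ext] add [sxl,qks] -> 13 lines: mgb hhf oio stsan khzub yqy can sxl qks viyb tht zlf ipt
Hunk 2: at line 7 remove [sxl,qks,viyb] add [eqac,tbkes] -> 12 lines: mgb hhf oio stsan khzub yqy can eqac tbkes tht zlf ipt
Hunk 3: at line 5 remove [can,eqac,tbkes] add [hfph,vlhxq] -> 11 lines: mgb hhf oio stsan khzub yqy hfph vlhxq tht zlf ipt
Hunk 4: at line 5 remove [hfph,vlhxq,tht] add [urjt,nezqc,ikpbh] -> 11 lines: mgb hhf oio stsan khzub yqy urjt nezqc ikpbh zlf ipt
Hunk 5: at line 7 remove [ikpbh] add [emzf,ypwpb] -> 12 lines: mgb hhf oio stsan khzub yqy urjt nezqc emzf ypwpb zlf ipt

Answer: mgb
hhf
oio
stsan
khzub
yqy
urjt
nezqc
emzf
ypwpb
zlf
ipt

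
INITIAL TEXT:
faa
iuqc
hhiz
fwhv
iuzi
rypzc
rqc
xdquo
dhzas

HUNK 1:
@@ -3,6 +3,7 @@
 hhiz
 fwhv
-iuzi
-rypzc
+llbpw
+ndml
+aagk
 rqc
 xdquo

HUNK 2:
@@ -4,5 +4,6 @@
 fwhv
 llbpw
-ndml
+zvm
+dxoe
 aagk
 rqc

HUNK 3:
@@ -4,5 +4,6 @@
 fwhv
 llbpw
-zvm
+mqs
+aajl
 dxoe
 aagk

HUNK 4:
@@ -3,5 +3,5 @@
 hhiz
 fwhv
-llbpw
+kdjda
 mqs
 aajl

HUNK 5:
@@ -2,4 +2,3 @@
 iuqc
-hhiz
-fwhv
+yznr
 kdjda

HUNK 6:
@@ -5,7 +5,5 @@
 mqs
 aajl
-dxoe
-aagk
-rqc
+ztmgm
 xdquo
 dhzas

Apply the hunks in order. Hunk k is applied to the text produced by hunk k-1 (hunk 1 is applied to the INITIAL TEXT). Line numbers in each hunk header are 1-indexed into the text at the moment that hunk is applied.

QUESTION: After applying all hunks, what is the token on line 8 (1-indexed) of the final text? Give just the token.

Hunk 1: at line 3 remove [iuzi,rypzc] add [llbpw,ndml,aagk] -> 10 lines: faa iuqc hhiz fwhv llbpw ndml aagk rqc xdquo dhzas
Hunk 2: at line 4 remove [ndml] add [zvm,dxoe] -> 11 lines: faa iuqc hhiz fwhv llbpw zvm dxoe aagk rqc xdquo dhzas
Hunk 3: at line 4 remove [zvm] add [mqs,aajl] -> 12 lines: faa iuqc hhiz fwhv llbpw mqs aajl dxoe aagk rqc xdquo dhzas
Hunk 4: at line 3 remove [llbpw] add [kdjda] -> 12 lines: faa iuqc hhiz fwhv kdjda mqs aajl dxoe aagk rqc xdquo dhzas
Hunk 5: at line 2 remove [hhiz,fwhv] add [yznr] -> 11 lines: faa iuqc yznr kdjda mqs aajl dxoe aagk rqc xdquo dhzas
Hunk 6: at line 5 remove [dxoe,aagk,rqc] add [ztmgm] -> 9 lines: faa iuqc yznr kdjda mqs aajl ztmgm xdquo dhzas
Final line 8: xdquo

Answer: xdquo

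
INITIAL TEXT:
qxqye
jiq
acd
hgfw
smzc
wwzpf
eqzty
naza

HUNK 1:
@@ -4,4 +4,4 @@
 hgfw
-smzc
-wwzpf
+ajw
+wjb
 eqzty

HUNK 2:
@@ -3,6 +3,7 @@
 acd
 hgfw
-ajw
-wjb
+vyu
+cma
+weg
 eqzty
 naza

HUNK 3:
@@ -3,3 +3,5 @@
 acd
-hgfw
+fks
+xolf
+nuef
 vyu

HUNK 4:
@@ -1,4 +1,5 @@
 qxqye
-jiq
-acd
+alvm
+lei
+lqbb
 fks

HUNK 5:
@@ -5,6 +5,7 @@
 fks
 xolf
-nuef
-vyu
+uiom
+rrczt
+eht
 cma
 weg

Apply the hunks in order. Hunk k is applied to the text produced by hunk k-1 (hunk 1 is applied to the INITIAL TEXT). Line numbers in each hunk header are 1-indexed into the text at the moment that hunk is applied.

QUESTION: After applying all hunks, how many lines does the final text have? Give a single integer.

Hunk 1: at line 4 remove [smzc,wwzpf] add [ajw,wjb] -> 8 lines: qxqye jiq acd hgfw ajw wjb eqzty naza
Hunk 2: at line 3 remove [ajw,wjb] add [vyu,cma,weg] -> 9 lines: qxqye jiq acd hgfw vyu cma weg eqzty naza
Hunk 3: at line 3 remove [hgfw] add [fks,xolf,nuef] -> 11 lines: qxqye jiq acd fks xolf nuef vyu cma weg eqzty naza
Hunk 4: at line 1 remove [jiq,acd] add [alvm,lei,lqbb] -> 12 lines: qxqye alvm lei lqbb fks xolf nuef vyu cma weg eqzty naza
Hunk 5: at line 5 remove [nuef,vyu] add [uiom,rrczt,eht] -> 13 lines: qxqye alvm lei lqbb fks xolf uiom rrczt eht cma weg eqzty naza
Final line count: 13

Answer: 13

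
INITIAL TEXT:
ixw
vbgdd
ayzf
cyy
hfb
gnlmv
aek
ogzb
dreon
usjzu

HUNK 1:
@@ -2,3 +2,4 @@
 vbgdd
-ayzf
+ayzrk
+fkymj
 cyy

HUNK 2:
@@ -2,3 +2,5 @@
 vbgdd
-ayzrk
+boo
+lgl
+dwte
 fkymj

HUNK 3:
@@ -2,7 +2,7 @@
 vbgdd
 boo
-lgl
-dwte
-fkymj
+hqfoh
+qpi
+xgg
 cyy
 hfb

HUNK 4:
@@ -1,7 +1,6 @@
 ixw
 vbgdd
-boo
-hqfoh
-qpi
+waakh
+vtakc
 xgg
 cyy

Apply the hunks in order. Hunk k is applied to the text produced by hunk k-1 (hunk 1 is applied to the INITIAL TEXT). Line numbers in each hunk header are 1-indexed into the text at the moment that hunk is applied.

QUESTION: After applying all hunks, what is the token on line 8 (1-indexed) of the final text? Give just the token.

Hunk 1: at line 2 remove [ayzf] add [ayzrk,fkymj] -> 11 lines: ixw vbgdd ayzrk fkymj cyy hfb gnlmv aek ogzb dreon usjzu
Hunk 2: at line 2 remove [ayzrk] add [boo,lgl,dwte] -> 13 lines: ixw vbgdd boo lgl dwte fkymj cyy hfb gnlmv aek ogzb dreon usjzu
Hunk 3: at line 2 remove [lgl,dwte,fkymj] add [hqfoh,qpi,xgg] -> 13 lines: ixw vbgdd boo hqfoh qpi xgg cyy hfb gnlmv aek ogzb dreon usjzu
Hunk 4: at line 1 remove [boo,hqfoh,qpi] add [waakh,vtakc] -> 12 lines: ixw vbgdd waakh vtakc xgg cyy hfb gnlmv aek ogzb dreon usjzu
Final line 8: gnlmv

Answer: gnlmv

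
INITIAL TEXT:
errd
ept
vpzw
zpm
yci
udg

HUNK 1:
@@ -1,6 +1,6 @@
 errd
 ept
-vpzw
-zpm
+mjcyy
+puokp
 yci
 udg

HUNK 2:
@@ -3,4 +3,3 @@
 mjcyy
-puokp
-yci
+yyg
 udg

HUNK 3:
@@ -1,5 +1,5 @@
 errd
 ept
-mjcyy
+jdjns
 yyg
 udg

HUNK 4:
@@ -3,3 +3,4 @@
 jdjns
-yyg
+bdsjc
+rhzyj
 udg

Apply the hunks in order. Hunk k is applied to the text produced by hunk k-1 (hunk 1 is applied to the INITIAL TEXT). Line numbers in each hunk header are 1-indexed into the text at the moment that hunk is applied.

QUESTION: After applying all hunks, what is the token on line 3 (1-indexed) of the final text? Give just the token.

Hunk 1: at line 1 remove [vpzw,zpm] add [mjcyy,puokp] -> 6 lines: errd ept mjcyy puokp yci udg
Hunk 2: at line 3 remove [puokp,yci] add [yyg] -> 5 lines: errd ept mjcyy yyg udg
Hunk 3: at line 1 remove [mjcyy] add [jdjns] -> 5 lines: errd ept jdjns yyg udg
Hunk 4: at line 3 remove [yyg] add [bdsjc,rhzyj] -> 6 lines: errd ept jdjns bdsjc rhzyj udg
Final line 3: jdjns

Answer: jdjns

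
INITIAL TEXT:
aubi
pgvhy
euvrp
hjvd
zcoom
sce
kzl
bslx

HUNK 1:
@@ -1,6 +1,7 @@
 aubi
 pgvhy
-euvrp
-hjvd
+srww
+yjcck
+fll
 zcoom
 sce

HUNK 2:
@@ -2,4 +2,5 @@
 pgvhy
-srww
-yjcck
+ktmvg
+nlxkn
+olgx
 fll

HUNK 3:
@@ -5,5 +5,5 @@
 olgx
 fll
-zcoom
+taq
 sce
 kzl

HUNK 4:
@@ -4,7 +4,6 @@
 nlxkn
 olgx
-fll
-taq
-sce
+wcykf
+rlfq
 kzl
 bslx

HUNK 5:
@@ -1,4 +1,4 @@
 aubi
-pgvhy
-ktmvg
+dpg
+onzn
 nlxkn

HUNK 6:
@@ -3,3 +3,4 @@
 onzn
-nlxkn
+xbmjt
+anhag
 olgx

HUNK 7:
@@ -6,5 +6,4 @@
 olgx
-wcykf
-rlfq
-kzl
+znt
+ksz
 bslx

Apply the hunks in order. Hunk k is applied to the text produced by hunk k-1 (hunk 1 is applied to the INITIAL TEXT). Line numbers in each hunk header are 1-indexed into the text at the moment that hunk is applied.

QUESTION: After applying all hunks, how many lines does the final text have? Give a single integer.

Answer: 9

Derivation:
Hunk 1: at line 1 remove [euvrp,hjvd] add [srww,yjcck,fll] -> 9 lines: aubi pgvhy srww yjcck fll zcoom sce kzl bslx
Hunk 2: at line 2 remove [srww,yjcck] add [ktmvg,nlxkn,olgx] -> 10 lines: aubi pgvhy ktmvg nlxkn olgx fll zcoom sce kzl bslx
Hunk 3: at line 5 remove [zcoom] add [taq] -> 10 lines: aubi pgvhy ktmvg nlxkn olgx fll taq sce kzl bslx
Hunk 4: at line 4 remove [fll,taq,sce] add [wcykf,rlfq] -> 9 lines: aubi pgvhy ktmvg nlxkn olgx wcykf rlfq kzl bslx
Hunk 5: at line 1 remove [pgvhy,ktmvg] add [dpg,onzn] -> 9 lines: aubi dpg onzn nlxkn olgx wcykf rlfq kzl bslx
Hunk 6: at line 3 remove [nlxkn] add [xbmjt,anhag] -> 10 lines: aubi dpg onzn xbmjt anhag olgx wcykf rlfq kzl bslx
Hunk 7: at line 6 remove [wcykf,rlfq,kzl] add [znt,ksz] -> 9 lines: aubi dpg onzn xbmjt anhag olgx znt ksz bslx
Final line count: 9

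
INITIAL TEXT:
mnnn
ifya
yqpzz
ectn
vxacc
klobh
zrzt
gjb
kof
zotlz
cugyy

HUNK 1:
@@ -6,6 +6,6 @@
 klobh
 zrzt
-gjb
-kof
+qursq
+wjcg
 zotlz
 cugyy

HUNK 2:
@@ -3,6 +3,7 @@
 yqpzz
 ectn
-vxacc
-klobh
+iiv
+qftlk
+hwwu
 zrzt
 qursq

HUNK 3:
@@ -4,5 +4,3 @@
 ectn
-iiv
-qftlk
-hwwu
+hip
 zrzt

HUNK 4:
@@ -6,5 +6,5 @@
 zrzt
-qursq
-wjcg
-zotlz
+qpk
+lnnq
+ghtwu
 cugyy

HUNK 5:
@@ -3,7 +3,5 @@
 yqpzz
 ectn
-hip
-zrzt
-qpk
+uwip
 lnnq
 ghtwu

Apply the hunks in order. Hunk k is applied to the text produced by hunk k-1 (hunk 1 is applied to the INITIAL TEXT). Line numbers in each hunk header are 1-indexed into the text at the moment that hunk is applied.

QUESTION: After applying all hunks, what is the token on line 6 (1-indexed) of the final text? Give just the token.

Hunk 1: at line 6 remove [gjb,kof] add [qursq,wjcg] -> 11 lines: mnnn ifya yqpzz ectn vxacc klobh zrzt qursq wjcg zotlz cugyy
Hunk 2: at line 3 remove [vxacc,klobh] add [iiv,qftlk,hwwu] -> 12 lines: mnnn ifya yqpzz ectn iiv qftlk hwwu zrzt qursq wjcg zotlz cugyy
Hunk 3: at line 4 remove [iiv,qftlk,hwwu] add [hip] -> 10 lines: mnnn ifya yqpzz ectn hip zrzt qursq wjcg zotlz cugyy
Hunk 4: at line 6 remove [qursq,wjcg,zotlz] add [qpk,lnnq,ghtwu] -> 10 lines: mnnn ifya yqpzz ectn hip zrzt qpk lnnq ghtwu cugyy
Hunk 5: at line 3 remove [hip,zrzt,qpk] add [uwip] -> 8 lines: mnnn ifya yqpzz ectn uwip lnnq ghtwu cugyy
Final line 6: lnnq

Answer: lnnq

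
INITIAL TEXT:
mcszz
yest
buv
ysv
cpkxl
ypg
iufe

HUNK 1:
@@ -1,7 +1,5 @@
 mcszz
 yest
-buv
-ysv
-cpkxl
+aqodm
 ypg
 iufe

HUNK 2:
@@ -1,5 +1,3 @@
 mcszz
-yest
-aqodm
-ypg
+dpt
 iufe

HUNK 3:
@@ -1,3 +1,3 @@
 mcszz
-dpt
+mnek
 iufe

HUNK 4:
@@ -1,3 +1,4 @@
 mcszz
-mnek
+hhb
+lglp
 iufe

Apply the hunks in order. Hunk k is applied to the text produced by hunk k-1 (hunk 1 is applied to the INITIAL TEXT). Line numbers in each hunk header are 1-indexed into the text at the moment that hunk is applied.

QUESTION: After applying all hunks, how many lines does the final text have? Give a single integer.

Answer: 4

Derivation:
Hunk 1: at line 1 remove [buv,ysv,cpkxl] add [aqodm] -> 5 lines: mcszz yest aqodm ypg iufe
Hunk 2: at line 1 remove [yest,aqodm,ypg] add [dpt] -> 3 lines: mcszz dpt iufe
Hunk 3: at line 1 remove [dpt] add [mnek] -> 3 lines: mcszz mnek iufe
Hunk 4: at line 1 remove [mnek] add [hhb,lglp] -> 4 lines: mcszz hhb lglp iufe
Final line count: 4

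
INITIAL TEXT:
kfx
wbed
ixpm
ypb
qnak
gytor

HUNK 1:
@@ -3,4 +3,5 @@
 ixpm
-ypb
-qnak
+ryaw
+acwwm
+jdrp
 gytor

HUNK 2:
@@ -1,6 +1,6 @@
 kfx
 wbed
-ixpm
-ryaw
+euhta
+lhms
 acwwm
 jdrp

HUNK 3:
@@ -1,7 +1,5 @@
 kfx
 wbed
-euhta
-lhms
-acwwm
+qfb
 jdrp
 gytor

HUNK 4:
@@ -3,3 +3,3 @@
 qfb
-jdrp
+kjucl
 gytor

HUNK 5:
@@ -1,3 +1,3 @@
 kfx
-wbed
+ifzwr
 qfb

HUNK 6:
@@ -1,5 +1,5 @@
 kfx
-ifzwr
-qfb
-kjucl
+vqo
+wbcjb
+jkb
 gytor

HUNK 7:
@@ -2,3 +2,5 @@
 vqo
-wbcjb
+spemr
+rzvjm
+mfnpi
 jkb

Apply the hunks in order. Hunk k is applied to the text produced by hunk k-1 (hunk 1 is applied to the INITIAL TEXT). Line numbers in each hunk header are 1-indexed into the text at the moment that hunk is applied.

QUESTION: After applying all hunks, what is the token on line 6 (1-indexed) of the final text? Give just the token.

Answer: jkb

Derivation:
Hunk 1: at line 3 remove [ypb,qnak] add [ryaw,acwwm,jdrp] -> 7 lines: kfx wbed ixpm ryaw acwwm jdrp gytor
Hunk 2: at line 1 remove [ixpm,ryaw] add [euhta,lhms] -> 7 lines: kfx wbed euhta lhms acwwm jdrp gytor
Hunk 3: at line 1 remove [euhta,lhms,acwwm] add [qfb] -> 5 lines: kfx wbed qfb jdrp gytor
Hunk 4: at line 3 remove [jdrp] add [kjucl] -> 5 lines: kfx wbed qfb kjucl gytor
Hunk 5: at line 1 remove [wbed] add [ifzwr] -> 5 lines: kfx ifzwr qfb kjucl gytor
Hunk 6: at line 1 remove [ifzwr,qfb,kjucl] add [vqo,wbcjb,jkb] -> 5 lines: kfx vqo wbcjb jkb gytor
Hunk 7: at line 2 remove [wbcjb] add [spemr,rzvjm,mfnpi] -> 7 lines: kfx vqo spemr rzvjm mfnpi jkb gytor
Final line 6: jkb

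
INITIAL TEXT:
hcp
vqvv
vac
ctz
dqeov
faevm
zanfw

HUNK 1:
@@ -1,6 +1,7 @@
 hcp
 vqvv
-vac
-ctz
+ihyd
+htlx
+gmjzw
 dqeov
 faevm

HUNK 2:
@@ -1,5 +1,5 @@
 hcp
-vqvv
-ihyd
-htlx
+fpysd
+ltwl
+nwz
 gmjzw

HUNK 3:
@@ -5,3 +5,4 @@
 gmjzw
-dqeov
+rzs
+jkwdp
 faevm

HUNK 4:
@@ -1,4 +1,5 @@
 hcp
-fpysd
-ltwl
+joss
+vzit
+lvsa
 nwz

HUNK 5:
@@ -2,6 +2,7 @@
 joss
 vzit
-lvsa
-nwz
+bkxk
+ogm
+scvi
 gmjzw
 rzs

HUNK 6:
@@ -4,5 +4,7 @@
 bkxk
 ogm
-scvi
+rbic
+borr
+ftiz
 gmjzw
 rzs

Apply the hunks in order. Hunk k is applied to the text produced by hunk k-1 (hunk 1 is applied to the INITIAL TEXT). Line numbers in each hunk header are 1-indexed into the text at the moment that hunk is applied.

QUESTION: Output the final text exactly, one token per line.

Answer: hcp
joss
vzit
bkxk
ogm
rbic
borr
ftiz
gmjzw
rzs
jkwdp
faevm
zanfw

Derivation:
Hunk 1: at line 1 remove [vac,ctz] add [ihyd,htlx,gmjzw] -> 8 lines: hcp vqvv ihyd htlx gmjzw dqeov faevm zanfw
Hunk 2: at line 1 remove [vqvv,ihyd,htlx] add [fpysd,ltwl,nwz] -> 8 lines: hcp fpysd ltwl nwz gmjzw dqeov faevm zanfw
Hunk 3: at line 5 remove [dqeov] add [rzs,jkwdp] -> 9 lines: hcp fpysd ltwl nwz gmjzw rzs jkwdp faevm zanfw
Hunk 4: at line 1 remove [fpysd,ltwl] add [joss,vzit,lvsa] -> 10 lines: hcp joss vzit lvsa nwz gmjzw rzs jkwdp faevm zanfw
Hunk 5: at line 2 remove [lvsa,nwz] add [bkxk,ogm,scvi] -> 11 lines: hcp joss vzit bkxk ogm scvi gmjzw rzs jkwdp faevm zanfw
Hunk 6: at line 4 remove [scvi] add [rbic,borr,ftiz] -> 13 lines: hcp joss vzit bkxk ogm rbic borr ftiz gmjzw rzs jkwdp faevm zanfw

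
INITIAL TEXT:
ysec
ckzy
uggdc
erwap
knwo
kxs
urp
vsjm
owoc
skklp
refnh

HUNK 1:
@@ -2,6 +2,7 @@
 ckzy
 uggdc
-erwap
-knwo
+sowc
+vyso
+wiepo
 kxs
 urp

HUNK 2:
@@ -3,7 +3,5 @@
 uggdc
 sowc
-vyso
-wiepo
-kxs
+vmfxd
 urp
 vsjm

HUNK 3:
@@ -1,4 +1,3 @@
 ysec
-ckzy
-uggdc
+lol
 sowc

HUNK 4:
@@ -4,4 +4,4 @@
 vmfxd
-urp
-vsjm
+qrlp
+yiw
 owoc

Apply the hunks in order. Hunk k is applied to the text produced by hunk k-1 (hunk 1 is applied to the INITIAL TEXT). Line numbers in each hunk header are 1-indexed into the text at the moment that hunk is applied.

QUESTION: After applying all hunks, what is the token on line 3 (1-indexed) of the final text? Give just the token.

Hunk 1: at line 2 remove [erwap,knwo] add [sowc,vyso,wiepo] -> 12 lines: ysec ckzy uggdc sowc vyso wiepo kxs urp vsjm owoc skklp refnh
Hunk 2: at line 3 remove [vyso,wiepo,kxs] add [vmfxd] -> 10 lines: ysec ckzy uggdc sowc vmfxd urp vsjm owoc skklp refnh
Hunk 3: at line 1 remove [ckzy,uggdc] add [lol] -> 9 lines: ysec lol sowc vmfxd urp vsjm owoc skklp refnh
Hunk 4: at line 4 remove [urp,vsjm] add [qrlp,yiw] -> 9 lines: ysec lol sowc vmfxd qrlp yiw owoc skklp refnh
Final line 3: sowc

Answer: sowc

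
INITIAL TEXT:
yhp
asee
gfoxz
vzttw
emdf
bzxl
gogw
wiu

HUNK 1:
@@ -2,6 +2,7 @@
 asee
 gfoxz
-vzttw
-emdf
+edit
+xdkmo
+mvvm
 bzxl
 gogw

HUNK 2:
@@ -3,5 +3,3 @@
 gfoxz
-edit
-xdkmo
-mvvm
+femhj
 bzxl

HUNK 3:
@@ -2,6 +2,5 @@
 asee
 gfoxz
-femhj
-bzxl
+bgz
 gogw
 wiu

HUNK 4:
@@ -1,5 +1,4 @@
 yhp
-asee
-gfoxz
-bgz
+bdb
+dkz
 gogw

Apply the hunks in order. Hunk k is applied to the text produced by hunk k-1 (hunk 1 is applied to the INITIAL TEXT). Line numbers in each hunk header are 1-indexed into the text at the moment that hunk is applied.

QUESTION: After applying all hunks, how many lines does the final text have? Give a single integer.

Answer: 5

Derivation:
Hunk 1: at line 2 remove [vzttw,emdf] add [edit,xdkmo,mvvm] -> 9 lines: yhp asee gfoxz edit xdkmo mvvm bzxl gogw wiu
Hunk 2: at line 3 remove [edit,xdkmo,mvvm] add [femhj] -> 7 lines: yhp asee gfoxz femhj bzxl gogw wiu
Hunk 3: at line 2 remove [femhj,bzxl] add [bgz] -> 6 lines: yhp asee gfoxz bgz gogw wiu
Hunk 4: at line 1 remove [asee,gfoxz,bgz] add [bdb,dkz] -> 5 lines: yhp bdb dkz gogw wiu
Final line count: 5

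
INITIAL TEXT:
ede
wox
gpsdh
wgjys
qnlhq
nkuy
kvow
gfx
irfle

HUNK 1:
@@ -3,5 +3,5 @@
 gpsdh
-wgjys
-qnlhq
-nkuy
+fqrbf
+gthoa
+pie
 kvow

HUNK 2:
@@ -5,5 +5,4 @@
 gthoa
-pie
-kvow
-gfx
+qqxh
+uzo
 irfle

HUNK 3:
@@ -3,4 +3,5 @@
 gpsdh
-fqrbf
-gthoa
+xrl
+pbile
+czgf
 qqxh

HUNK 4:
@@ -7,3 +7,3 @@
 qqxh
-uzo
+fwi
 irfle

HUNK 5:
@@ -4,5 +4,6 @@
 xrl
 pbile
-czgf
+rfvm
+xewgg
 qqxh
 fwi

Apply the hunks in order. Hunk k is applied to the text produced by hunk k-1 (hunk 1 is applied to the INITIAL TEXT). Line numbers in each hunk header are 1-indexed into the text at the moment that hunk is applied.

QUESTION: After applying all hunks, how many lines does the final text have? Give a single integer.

Answer: 10

Derivation:
Hunk 1: at line 3 remove [wgjys,qnlhq,nkuy] add [fqrbf,gthoa,pie] -> 9 lines: ede wox gpsdh fqrbf gthoa pie kvow gfx irfle
Hunk 2: at line 5 remove [pie,kvow,gfx] add [qqxh,uzo] -> 8 lines: ede wox gpsdh fqrbf gthoa qqxh uzo irfle
Hunk 3: at line 3 remove [fqrbf,gthoa] add [xrl,pbile,czgf] -> 9 lines: ede wox gpsdh xrl pbile czgf qqxh uzo irfle
Hunk 4: at line 7 remove [uzo] add [fwi] -> 9 lines: ede wox gpsdh xrl pbile czgf qqxh fwi irfle
Hunk 5: at line 4 remove [czgf] add [rfvm,xewgg] -> 10 lines: ede wox gpsdh xrl pbile rfvm xewgg qqxh fwi irfle
Final line count: 10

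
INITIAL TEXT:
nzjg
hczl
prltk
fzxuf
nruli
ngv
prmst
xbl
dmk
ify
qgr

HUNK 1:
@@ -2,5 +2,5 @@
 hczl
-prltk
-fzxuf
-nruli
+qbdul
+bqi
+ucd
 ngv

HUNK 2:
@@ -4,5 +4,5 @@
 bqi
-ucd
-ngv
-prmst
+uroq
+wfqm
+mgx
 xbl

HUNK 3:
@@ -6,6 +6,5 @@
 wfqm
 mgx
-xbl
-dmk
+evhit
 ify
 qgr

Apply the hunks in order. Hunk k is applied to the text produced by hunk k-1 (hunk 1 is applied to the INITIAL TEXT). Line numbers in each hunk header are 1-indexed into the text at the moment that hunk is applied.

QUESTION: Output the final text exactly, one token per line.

Answer: nzjg
hczl
qbdul
bqi
uroq
wfqm
mgx
evhit
ify
qgr

Derivation:
Hunk 1: at line 2 remove [prltk,fzxuf,nruli] add [qbdul,bqi,ucd] -> 11 lines: nzjg hczl qbdul bqi ucd ngv prmst xbl dmk ify qgr
Hunk 2: at line 4 remove [ucd,ngv,prmst] add [uroq,wfqm,mgx] -> 11 lines: nzjg hczl qbdul bqi uroq wfqm mgx xbl dmk ify qgr
Hunk 3: at line 6 remove [xbl,dmk] add [evhit] -> 10 lines: nzjg hczl qbdul bqi uroq wfqm mgx evhit ify qgr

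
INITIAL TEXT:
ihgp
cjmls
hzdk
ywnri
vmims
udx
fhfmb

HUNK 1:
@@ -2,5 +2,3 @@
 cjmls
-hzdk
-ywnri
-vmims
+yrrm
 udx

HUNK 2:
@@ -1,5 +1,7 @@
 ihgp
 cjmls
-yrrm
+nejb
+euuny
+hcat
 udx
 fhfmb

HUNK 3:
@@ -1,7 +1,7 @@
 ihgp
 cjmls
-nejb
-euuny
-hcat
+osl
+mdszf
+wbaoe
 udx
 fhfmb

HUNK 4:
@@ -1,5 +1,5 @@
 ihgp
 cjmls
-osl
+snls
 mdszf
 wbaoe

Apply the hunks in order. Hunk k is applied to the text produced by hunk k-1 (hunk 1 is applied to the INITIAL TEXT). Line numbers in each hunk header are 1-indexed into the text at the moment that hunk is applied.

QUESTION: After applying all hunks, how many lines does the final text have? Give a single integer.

Answer: 7

Derivation:
Hunk 1: at line 2 remove [hzdk,ywnri,vmims] add [yrrm] -> 5 lines: ihgp cjmls yrrm udx fhfmb
Hunk 2: at line 1 remove [yrrm] add [nejb,euuny,hcat] -> 7 lines: ihgp cjmls nejb euuny hcat udx fhfmb
Hunk 3: at line 1 remove [nejb,euuny,hcat] add [osl,mdszf,wbaoe] -> 7 lines: ihgp cjmls osl mdszf wbaoe udx fhfmb
Hunk 4: at line 1 remove [osl] add [snls] -> 7 lines: ihgp cjmls snls mdszf wbaoe udx fhfmb
Final line count: 7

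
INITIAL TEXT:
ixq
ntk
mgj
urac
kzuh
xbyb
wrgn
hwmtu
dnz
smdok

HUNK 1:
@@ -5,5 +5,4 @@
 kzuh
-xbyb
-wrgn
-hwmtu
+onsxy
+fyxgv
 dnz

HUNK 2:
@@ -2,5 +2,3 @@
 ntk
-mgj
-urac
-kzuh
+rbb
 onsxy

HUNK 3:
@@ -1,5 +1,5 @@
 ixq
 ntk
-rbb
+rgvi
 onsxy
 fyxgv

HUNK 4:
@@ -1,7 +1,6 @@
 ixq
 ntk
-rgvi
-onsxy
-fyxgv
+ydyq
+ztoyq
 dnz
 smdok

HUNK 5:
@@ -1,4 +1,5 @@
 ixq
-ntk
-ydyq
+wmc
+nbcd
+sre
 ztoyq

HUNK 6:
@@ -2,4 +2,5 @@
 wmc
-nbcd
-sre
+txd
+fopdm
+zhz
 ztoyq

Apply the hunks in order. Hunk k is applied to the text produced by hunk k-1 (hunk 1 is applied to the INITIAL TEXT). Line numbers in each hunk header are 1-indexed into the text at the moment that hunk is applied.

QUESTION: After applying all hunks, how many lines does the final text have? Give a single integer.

Answer: 8

Derivation:
Hunk 1: at line 5 remove [xbyb,wrgn,hwmtu] add [onsxy,fyxgv] -> 9 lines: ixq ntk mgj urac kzuh onsxy fyxgv dnz smdok
Hunk 2: at line 2 remove [mgj,urac,kzuh] add [rbb] -> 7 lines: ixq ntk rbb onsxy fyxgv dnz smdok
Hunk 3: at line 1 remove [rbb] add [rgvi] -> 7 lines: ixq ntk rgvi onsxy fyxgv dnz smdok
Hunk 4: at line 1 remove [rgvi,onsxy,fyxgv] add [ydyq,ztoyq] -> 6 lines: ixq ntk ydyq ztoyq dnz smdok
Hunk 5: at line 1 remove [ntk,ydyq] add [wmc,nbcd,sre] -> 7 lines: ixq wmc nbcd sre ztoyq dnz smdok
Hunk 6: at line 2 remove [nbcd,sre] add [txd,fopdm,zhz] -> 8 lines: ixq wmc txd fopdm zhz ztoyq dnz smdok
Final line count: 8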